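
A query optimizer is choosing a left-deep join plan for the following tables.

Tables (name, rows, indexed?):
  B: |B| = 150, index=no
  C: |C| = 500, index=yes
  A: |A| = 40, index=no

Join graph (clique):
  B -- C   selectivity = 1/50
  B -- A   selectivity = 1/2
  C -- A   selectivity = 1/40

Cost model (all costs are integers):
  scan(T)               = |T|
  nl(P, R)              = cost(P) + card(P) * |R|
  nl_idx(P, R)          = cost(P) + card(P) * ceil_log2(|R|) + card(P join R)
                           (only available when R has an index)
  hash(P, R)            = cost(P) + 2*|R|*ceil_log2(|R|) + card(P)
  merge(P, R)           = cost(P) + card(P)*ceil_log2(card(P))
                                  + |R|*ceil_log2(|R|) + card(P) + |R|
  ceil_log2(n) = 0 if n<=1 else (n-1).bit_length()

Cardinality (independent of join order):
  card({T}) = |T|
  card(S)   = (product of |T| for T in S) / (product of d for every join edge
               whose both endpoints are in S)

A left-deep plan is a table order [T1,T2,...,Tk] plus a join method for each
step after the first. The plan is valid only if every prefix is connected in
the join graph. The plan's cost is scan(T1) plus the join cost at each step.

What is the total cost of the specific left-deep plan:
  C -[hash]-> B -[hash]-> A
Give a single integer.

step 1: scan C: cost=500, card=500
step 2: join B via hash
    card(P join B) = 500*150/(50) = 1500
    cost = 500 + 2*150*8 + 500 = 3400
step 3: join A via hash
    card(P join A) = 1500*40/(2*40) = 750
    cost = 3400 + 2*40*6 + 1500 = 5380

5380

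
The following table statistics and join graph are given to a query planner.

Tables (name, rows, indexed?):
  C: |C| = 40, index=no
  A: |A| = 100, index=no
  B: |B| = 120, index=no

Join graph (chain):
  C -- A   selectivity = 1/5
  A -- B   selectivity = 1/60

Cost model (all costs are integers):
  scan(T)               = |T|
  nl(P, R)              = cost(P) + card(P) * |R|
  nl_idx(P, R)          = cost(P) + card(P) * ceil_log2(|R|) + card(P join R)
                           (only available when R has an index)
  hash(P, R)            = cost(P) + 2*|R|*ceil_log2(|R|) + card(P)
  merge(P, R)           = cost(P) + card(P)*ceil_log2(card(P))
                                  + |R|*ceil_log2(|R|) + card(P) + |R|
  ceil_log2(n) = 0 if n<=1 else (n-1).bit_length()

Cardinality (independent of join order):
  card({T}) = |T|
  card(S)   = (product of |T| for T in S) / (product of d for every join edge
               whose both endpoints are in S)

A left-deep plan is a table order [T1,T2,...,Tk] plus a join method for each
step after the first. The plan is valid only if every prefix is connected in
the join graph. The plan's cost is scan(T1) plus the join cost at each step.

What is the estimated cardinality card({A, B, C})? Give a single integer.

1600

Tables in S: A(100), B(120), C(40)
Edges inside S: C-A(d=5), A-B(d=60)
numerator = 100 * 120 * 40 = 480000
denominator = 5 * 60 = 300
card(S) = 480000 / 300 = 1600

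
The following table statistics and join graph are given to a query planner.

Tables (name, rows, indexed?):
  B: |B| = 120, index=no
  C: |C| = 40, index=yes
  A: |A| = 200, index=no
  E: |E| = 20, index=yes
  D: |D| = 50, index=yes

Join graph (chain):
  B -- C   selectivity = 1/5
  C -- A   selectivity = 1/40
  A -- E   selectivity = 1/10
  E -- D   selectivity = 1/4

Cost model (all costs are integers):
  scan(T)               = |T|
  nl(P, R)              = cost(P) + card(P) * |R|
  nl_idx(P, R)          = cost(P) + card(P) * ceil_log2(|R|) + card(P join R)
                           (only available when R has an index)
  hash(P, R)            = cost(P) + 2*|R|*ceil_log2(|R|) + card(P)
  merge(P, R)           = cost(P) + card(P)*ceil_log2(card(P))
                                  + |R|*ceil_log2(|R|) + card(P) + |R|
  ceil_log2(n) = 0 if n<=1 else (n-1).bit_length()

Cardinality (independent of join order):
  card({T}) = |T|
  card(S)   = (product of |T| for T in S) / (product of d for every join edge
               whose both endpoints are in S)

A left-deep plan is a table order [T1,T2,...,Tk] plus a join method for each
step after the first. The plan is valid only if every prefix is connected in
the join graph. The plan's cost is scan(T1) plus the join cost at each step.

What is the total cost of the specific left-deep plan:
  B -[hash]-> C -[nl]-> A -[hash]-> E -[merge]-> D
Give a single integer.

step 1: scan B: cost=120, card=120
step 2: join C via hash
    card(P join C) = 120*40/(5) = 960
    cost = 120 + 2*40*6 + 120 = 720
step 3: join A via nl
    card(P join A) = 960*200/(40) = 4800
    cost = 720 + 960*200 = 192720
step 4: join E via hash
    card(P join E) = 4800*20/(10) = 9600
    cost = 192720 + 2*20*5 + 4800 = 197720
step 5: join D via merge
    card(P join D) = 9600*50/(4) = 120000
    cost = 197720 + 9600*14 + 50*6 + 9600 + 50 = 342070

342070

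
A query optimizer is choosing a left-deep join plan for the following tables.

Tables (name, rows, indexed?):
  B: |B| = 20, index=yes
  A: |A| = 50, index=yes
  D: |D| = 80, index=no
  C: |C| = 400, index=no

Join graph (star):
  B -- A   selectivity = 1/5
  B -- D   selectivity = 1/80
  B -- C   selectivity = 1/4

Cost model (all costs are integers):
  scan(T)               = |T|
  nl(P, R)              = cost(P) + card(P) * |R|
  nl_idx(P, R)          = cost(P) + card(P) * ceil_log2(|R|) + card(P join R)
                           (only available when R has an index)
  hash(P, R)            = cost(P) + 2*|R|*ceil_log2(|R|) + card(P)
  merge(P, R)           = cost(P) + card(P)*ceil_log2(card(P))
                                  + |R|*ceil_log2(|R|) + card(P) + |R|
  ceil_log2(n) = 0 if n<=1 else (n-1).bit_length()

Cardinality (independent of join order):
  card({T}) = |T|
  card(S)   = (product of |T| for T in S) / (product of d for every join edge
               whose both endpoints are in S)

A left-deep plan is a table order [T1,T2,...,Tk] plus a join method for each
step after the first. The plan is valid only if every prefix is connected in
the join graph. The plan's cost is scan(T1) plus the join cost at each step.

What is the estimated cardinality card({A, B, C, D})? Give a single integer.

20000

Tables in S: A(50), B(20), C(400), D(80)
Edges inside S: B-A(d=5), B-D(d=80), B-C(d=4)
numerator = 50 * 20 * 400 * 80 = 32000000
denominator = 5 * 80 * 4 = 1600
card(S) = 32000000 / 1600 = 20000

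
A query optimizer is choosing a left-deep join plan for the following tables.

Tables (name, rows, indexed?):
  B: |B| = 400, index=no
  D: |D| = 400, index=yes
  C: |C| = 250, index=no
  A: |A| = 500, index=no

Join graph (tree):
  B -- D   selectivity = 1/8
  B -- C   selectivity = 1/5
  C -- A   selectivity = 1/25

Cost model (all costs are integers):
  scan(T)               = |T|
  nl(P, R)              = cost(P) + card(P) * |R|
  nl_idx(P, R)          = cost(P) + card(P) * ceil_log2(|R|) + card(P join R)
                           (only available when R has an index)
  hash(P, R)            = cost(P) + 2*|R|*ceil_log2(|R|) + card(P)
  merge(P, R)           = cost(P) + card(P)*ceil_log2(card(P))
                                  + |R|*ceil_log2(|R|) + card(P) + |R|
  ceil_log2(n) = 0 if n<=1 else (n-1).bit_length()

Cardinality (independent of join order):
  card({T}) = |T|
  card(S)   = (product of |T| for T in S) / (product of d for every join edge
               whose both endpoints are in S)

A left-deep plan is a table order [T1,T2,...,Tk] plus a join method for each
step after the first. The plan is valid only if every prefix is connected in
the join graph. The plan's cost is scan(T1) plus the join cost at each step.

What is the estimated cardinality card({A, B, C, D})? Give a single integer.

20000000

Tables in S: A(500), B(400), C(250), D(400)
Edges inside S: B-D(d=8), B-C(d=5), C-A(d=25)
numerator = 500 * 400 * 250 * 400 = 20000000000
denominator = 8 * 5 * 25 = 1000
card(S) = 20000000000 / 1000 = 20000000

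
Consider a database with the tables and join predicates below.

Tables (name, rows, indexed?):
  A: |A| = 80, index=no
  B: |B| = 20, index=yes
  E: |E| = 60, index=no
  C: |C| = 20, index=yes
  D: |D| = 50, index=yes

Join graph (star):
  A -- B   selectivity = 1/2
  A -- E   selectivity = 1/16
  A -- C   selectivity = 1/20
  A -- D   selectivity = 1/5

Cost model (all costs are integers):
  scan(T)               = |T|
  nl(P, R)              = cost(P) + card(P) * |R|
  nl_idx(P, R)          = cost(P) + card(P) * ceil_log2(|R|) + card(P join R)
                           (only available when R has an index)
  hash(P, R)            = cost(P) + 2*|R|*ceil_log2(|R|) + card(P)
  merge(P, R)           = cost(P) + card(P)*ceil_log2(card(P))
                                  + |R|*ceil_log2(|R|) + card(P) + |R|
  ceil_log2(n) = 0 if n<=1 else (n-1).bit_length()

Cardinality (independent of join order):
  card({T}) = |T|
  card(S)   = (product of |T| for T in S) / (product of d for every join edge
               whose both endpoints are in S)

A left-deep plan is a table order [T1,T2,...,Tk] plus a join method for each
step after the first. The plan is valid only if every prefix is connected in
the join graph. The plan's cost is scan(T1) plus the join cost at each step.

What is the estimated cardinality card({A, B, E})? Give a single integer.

3000

Tables in S: A(80), B(20), E(60)
Edges inside S: A-B(d=2), A-E(d=16)
numerator = 80 * 20 * 60 = 96000
denominator = 2 * 16 = 32
card(S) = 96000 / 32 = 3000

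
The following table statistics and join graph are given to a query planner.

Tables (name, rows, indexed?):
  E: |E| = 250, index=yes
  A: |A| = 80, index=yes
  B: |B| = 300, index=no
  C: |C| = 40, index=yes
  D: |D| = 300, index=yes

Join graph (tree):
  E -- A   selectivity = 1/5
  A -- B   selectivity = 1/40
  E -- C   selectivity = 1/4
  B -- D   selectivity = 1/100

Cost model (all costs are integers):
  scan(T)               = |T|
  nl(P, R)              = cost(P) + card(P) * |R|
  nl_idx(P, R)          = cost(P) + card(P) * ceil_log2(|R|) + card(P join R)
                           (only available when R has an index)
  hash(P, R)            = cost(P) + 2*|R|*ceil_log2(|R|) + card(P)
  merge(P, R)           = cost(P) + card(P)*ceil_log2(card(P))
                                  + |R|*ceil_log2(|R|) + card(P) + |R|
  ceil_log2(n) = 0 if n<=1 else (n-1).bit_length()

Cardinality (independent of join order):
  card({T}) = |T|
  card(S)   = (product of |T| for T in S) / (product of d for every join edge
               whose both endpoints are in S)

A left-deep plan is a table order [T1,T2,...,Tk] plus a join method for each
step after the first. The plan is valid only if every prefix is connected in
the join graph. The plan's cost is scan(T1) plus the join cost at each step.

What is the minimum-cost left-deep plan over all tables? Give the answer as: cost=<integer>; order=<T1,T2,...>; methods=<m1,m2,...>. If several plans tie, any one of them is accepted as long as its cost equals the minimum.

cost=102200; order=B,D,A,E,C; methods=nl_idx,hash,hash,hash

Selinger DP (subsets sized 1..n):
  {E}: scan cost=250, card=250
  {A}: scan cost=80, card=80
  {B}: scan cost=300, card=300
  {C}: scan cost=40, card=40
  {D}: scan cost=300, card=300
  {AE}: card=4000; try (A,hash)→1620, (E,merge)→2970, (A,merge)→3140, (E,hash)→4160, (E,nl_idx)→4720, (A,nl_idx)→6000 …(+2); best=1620 via (A,hash)
  {CE}: card=2500; try (C,hash)→980, (E,merge)→2570, (C,merge)→2780, (E,nl_idx)→2860, (E,hash)→4080, (C,nl_idx)→4250 …(+2); best=980 via (C,hash)
  {AB}: card=600; try (A,hash)→1720, (A,nl_idx)→3000, (B,merge)→3720, (A,merge)→3940, (B,hash)→5560, (B,nl)→24080 …(+1); best=1720 via (A,hash)
  {BD}: card=900; try (D,nl_idx)→3900, (D,hash)→6000, (B,hash)→6000, (D,merge)→6300, (B,merge)→6300, (D,nl)→90300 …(+1); best=3900 via (D,nl_idx)
  {ABE}: card=30000; try (E,hash)→6320, (E,merge)→10570, (B,hash)→11020, (E,nl_idx)→36520, (B,merge)→56620, (E,nl)→151720 …(+1); best=6320 via (E,hash)
  {ACE}: card=40000; try (A,hash)→4600, (C,hash)→6100, (A,merge)→34120, (C,merge)→53900, (A,nl_idx)→58480, (C,nl_idx)→65620 …(+2); best=4600 via (A,hash)
  {ABD}: card=1800; try (A,hash)→5920, (D,hash)→7720, (D,nl_idx)→8920, (D,merge)→11320, (A,nl_idx)→12000, (A,merge)→14440 …(+2); best=5920 via (A,hash)
  {ABCE}: card=300000; try (C,hash)→36800, (B,hash)→50000, (C,nl_idx)→486320, (C,merge)→486600, (B,merge)→687600, (C,nl)→1206320 …(+1); best=36800 via (C,hash)
  {ABDE}: card=90000; try (E,hash)→11720, (E,merge)→29770, (D,hash)→41720, (E,nl_idx)→110320, (D,nl_idx)→366320, (E,nl)→455920 …(+2); best=11720 via (E,hash)
  {ABCDE}: card=900000; try (C,hash)→102200, (D,hash)→342200, (C,nl_idx)→1451720, (C,merge)→1632000, (C,nl)→3611720, (D,nl_idx)→3636800 …(+2); best=102200 via (C,hash)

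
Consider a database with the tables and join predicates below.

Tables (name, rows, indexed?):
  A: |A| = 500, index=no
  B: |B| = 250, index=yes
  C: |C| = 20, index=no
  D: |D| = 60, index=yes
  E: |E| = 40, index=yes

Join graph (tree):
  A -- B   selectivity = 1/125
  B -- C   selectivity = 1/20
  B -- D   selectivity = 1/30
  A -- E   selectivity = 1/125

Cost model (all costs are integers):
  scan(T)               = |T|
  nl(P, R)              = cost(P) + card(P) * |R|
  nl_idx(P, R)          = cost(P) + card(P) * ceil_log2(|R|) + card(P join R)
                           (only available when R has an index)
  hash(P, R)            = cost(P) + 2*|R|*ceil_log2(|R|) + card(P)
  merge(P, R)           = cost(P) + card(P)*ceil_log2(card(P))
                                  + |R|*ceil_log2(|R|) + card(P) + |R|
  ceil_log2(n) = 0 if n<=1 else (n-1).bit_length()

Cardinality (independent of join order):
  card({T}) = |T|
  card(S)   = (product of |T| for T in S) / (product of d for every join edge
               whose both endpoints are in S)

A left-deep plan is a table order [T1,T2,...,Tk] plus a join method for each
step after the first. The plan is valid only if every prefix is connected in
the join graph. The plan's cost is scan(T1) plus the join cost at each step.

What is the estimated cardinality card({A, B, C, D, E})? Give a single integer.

Tables in S: A(500), B(250), C(20), D(60), E(40)
Edges inside S: A-B(d=125), B-C(d=20), B-D(d=30), A-E(d=125)
numerator = 500 * 250 * 20 * 60 * 40 = 6000000000
denominator = 125 * 20 * 30 * 125 = 9375000
card(S) = 6000000000 / 9375000 = 640

640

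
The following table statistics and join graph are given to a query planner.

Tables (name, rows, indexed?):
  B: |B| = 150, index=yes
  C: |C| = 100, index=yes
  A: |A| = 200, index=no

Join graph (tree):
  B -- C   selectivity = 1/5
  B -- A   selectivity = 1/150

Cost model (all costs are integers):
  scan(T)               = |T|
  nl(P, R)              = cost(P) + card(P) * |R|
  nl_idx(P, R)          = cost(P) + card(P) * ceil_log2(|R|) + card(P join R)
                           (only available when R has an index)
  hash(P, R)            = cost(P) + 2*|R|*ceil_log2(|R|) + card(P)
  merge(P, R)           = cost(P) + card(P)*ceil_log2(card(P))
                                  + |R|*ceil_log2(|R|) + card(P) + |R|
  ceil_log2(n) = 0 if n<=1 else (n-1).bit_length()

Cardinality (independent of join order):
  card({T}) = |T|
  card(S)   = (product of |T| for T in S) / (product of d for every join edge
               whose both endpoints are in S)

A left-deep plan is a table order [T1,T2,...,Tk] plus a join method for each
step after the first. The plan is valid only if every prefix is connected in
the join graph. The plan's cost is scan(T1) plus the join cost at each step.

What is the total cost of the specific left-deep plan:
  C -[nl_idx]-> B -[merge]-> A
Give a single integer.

step 1: scan C: cost=100, card=100
step 2: join B via nl_idx
    card(P join B) = 100*150/(5) = 3000
    cost = 100 + 100*8 + 3000 = 3900
step 3: join A via merge
    card(P join A) = 3000*200/(150) = 4000
    cost = 3900 + 3000*12 + 200*8 + 3000 + 200 = 44700

44700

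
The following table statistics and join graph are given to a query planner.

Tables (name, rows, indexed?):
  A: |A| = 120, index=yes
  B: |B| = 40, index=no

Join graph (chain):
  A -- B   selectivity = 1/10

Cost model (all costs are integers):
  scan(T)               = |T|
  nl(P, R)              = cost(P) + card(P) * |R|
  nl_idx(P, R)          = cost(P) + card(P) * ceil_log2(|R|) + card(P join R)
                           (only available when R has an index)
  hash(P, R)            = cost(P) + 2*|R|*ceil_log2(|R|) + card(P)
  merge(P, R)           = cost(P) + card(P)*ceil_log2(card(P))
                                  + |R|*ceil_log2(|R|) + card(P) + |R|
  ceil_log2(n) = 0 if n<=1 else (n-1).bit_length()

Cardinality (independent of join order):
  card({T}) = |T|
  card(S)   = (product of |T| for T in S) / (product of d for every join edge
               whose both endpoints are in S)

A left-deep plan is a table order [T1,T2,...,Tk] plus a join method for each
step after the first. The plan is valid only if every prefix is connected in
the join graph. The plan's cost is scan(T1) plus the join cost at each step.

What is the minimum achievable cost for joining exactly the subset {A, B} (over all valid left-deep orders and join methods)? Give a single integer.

Selinger DP over subsets of {A,B}:
  {A}: scan cost=120, card=120
  {B}: scan cost=40, card=40
  {AB}: card=480; try (B,hash)→720, (A,nl_idx)→800, (A,merge)→1280, (B,merge)→1360, (A,hash)→1760, (A,nl)→4840 …(+1); best=720 via (B,hash)

720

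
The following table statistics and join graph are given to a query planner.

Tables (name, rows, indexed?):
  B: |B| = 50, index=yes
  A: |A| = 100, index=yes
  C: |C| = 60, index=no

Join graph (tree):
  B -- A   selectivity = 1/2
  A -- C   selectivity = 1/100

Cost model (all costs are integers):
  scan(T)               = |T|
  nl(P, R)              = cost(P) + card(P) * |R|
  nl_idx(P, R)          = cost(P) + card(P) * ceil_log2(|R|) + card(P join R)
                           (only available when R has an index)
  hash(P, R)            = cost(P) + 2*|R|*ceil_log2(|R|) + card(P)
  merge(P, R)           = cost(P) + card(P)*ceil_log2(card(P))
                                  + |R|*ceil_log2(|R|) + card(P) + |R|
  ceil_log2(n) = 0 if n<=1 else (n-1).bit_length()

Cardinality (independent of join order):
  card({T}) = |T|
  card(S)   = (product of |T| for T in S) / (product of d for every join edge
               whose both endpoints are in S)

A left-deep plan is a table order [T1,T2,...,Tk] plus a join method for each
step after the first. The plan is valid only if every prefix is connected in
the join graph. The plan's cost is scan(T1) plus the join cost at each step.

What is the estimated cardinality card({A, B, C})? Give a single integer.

1500

Tables in S: A(100), B(50), C(60)
Edges inside S: B-A(d=2), A-C(d=100)
numerator = 100 * 50 * 60 = 300000
denominator = 2 * 100 = 200
card(S) = 300000 / 200 = 1500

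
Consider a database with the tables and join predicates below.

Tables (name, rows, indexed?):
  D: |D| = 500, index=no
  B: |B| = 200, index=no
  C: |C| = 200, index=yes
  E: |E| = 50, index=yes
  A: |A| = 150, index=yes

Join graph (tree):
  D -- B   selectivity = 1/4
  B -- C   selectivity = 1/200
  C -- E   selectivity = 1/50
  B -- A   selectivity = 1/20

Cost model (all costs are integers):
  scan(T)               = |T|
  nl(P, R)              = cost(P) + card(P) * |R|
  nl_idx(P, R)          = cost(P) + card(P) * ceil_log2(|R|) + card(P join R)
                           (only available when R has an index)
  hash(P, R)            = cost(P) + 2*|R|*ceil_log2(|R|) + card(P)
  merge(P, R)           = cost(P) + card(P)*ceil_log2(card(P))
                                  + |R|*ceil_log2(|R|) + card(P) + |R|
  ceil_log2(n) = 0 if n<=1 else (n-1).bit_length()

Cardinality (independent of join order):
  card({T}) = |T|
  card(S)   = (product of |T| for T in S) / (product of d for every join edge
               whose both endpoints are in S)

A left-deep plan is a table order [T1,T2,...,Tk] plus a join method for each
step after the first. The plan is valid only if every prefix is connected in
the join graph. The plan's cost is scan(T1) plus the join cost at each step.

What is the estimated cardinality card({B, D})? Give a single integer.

Tables in S: B(200), D(500)
Edges inside S: D-B(d=4)
numerator = 200 * 500 = 100000
denominator = 4 = 4
card(S) = 100000 / 4 = 25000

25000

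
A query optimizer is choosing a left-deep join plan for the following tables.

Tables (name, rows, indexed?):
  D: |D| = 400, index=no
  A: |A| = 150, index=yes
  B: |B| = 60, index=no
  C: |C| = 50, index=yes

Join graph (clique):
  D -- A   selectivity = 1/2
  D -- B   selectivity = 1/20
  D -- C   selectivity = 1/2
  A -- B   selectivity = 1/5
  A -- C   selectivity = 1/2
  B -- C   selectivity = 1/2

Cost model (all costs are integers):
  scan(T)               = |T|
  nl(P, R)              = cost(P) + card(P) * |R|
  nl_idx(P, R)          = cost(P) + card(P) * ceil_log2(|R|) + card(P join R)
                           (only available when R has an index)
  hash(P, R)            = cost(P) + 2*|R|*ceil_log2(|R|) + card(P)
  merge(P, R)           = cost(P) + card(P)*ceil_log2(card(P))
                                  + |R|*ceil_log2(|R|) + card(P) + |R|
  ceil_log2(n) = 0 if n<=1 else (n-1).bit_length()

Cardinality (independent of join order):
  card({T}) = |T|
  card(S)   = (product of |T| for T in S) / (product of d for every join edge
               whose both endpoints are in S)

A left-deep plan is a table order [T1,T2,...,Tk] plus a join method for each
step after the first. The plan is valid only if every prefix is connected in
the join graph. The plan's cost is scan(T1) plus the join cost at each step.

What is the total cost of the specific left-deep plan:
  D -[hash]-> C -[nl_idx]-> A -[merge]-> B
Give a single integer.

7956820

step 1: scan D: cost=400, card=400
step 2: join C via hash
    card(P join C) = 400*50/(2) = 10000
    cost = 400 + 2*50*6 + 400 = 1400
step 3: join A via nl_idx
    card(P join A) = 10000*150/(2*2) = 375000
    cost = 1400 + 10000*8 + 375000 = 456400
step 4: join B via merge
    card(P join B) = 375000*60/(20*5*2) = 112500
    cost = 456400 + 375000*19 + 60*6 + 375000 + 60 = 7956820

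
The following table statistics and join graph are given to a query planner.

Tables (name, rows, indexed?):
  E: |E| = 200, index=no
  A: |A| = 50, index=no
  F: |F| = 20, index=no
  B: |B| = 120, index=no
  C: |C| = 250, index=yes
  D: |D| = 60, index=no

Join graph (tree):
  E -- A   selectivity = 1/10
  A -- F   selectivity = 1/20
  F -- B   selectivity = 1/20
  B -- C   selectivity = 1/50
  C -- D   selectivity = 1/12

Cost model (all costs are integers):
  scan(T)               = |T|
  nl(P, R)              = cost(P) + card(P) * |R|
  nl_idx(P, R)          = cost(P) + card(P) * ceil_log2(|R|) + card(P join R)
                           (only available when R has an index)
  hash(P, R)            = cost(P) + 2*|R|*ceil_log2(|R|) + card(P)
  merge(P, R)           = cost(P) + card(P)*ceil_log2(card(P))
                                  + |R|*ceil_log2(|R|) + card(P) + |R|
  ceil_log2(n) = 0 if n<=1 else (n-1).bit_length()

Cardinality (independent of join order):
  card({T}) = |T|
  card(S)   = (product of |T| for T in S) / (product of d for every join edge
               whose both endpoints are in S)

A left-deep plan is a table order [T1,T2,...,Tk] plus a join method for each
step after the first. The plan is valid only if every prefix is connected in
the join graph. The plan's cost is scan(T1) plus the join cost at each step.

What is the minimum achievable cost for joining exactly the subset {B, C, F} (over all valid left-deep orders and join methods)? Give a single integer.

2000

Selinger DP over subsets of {B,C,F}:
  {F}: scan cost=20, card=20
  {B}: scan cost=120, card=120
  {C}: scan cost=250, card=250
  {BF}: card=120; try (F,hash)→440, (B,merge)→1100, (F,merge)→1200, (B,hash)→1720, (B,nl)→2420, (F,nl)→2520; best=440 via (F,hash)
  {BC}: card=600; try (C,nl_idx)→1680, (B,hash)→2180, (C,merge)→3330, (B,merge)→3460, (C,hash)→4240, (C,nl)→30120 …(+1); best=1680 via (C,nl_idx)
  {BCF}: card=600; try (C,nl_idx)→2000, (F,hash)→2480, (C,merge)→3650, (C,hash)→4560, (F,merge)→8400, (F,nl)→13680 …(+1); best=2000 via (C,nl_idx)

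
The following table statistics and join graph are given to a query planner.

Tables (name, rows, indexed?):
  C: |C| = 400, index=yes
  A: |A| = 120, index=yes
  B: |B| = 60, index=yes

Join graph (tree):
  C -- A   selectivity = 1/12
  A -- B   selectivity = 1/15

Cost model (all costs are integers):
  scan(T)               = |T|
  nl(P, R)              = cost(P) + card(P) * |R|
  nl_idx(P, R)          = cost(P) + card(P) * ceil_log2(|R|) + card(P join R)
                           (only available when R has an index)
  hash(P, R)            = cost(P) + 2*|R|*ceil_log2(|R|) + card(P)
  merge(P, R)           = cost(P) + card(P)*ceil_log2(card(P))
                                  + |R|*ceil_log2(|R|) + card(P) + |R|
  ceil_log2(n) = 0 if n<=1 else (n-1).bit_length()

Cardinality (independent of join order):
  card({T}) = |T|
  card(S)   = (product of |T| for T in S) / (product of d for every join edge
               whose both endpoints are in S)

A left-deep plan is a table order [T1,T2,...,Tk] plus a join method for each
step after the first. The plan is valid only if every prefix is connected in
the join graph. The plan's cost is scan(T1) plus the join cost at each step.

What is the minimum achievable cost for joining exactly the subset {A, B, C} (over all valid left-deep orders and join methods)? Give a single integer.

Selinger DP over subsets of {A,B,C}:
  {C}: scan cost=400, card=400
  {A}: scan cost=120, card=120
  {B}: scan cost=60, card=60
  {AC}: card=4000; try (A,hash)→2480, (C,merge)→5080, (C,nl_idx)→5200, (A,merge)→5360, (A,nl_idx)→7200, (C,hash)→7440 …(+2); best=2480 via (A,hash)
  {AB}: card=480; try (B,hash)→960, (A,nl_idx)→960, (B,nl_idx)→1320, (A,merge)→1440, (B,merge)→1500, (A,hash)→1800 …(+2); best=960 via (B,hash)
  {ABC}: card=16000; try (B,hash)→7200, (C,hash)→8640, (C,merge)→9760, (C,nl_idx)→21280, (B,nl_idx)→42480, (B,merge)→54900 …(+2); best=7200 via (B,hash)

7200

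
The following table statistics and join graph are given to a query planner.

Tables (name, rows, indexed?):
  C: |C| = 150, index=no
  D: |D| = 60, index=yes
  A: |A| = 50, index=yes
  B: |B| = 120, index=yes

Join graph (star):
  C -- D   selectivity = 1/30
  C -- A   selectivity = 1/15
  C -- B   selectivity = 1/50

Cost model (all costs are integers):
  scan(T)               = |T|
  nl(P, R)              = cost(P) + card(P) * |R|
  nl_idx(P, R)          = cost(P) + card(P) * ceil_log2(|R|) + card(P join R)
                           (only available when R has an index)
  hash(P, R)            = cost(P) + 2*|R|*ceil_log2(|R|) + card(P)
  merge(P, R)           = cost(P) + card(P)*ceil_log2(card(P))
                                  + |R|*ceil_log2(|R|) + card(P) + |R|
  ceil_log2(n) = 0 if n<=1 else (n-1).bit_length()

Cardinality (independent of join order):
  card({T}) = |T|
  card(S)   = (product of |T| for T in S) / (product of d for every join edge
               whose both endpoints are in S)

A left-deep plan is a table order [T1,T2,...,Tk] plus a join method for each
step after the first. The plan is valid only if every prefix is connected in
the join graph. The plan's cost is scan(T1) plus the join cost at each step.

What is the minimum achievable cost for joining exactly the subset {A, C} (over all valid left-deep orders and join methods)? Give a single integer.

900

Selinger DP over subsets of {A,C}:
  {C}: scan cost=150, card=150
  {A}: scan cost=50, card=50
  {AC}: card=500; try (A,hash)→900, (A,nl_idx)→1550, (C,merge)→1750, (A,merge)→1850, (C,hash)→2500, (C,nl)→7550 …(+1); best=900 via (A,hash)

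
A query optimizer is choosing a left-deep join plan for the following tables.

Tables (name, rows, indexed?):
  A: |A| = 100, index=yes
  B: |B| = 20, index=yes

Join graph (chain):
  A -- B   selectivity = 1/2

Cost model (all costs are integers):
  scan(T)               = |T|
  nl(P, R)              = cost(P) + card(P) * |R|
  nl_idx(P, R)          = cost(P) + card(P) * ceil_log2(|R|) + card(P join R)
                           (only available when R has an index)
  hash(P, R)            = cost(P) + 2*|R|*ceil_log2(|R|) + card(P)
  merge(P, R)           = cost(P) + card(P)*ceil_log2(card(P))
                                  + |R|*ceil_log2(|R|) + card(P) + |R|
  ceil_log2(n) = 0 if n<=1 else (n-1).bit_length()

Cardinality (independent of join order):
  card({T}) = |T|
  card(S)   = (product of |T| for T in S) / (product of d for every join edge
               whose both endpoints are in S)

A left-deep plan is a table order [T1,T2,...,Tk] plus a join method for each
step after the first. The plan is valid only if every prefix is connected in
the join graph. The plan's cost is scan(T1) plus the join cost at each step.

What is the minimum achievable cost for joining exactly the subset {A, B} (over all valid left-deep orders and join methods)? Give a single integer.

Selinger DP over subsets of {A,B}:
  {A}: scan cost=100, card=100
  {B}: scan cost=20, card=20
  {AB}: card=1000; try (B,hash)→400, (A,merge)→940, (B,merge)→1020, (A,nl_idx)→1160, (A,hash)→1440, (B,nl_idx)→1600 …(+2); best=400 via (B,hash)

400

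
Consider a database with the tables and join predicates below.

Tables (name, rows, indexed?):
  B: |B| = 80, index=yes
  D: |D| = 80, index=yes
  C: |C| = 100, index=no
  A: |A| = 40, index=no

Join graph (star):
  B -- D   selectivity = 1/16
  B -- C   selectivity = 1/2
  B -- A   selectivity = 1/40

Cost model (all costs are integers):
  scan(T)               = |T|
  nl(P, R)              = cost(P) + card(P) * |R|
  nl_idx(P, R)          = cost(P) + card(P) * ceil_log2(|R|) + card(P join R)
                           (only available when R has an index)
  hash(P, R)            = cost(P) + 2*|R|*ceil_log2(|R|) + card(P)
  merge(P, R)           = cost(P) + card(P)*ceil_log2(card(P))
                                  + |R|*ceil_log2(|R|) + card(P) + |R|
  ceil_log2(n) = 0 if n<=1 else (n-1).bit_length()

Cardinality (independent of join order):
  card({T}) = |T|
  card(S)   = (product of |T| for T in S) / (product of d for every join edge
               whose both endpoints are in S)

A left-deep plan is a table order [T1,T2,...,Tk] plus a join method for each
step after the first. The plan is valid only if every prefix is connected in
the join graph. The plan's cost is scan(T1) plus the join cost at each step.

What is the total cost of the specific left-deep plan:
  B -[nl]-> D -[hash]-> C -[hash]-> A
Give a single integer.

28760

step 1: scan B: cost=80, card=80
step 2: join D via nl
    card(P join D) = 80*80/(16) = 400
    cost = 80 + 80*80 = 6480
step 3: join C via hash
    card(P join C) = 400*100/(2) = 20000
    cost = 6480 + 2*100*7 + 400 = 8280
step 4: join A via hash
    card(P join A) = 20000*40/(40) = 20000
    cost = 8280 + 2*40*6 + 20000 = 28760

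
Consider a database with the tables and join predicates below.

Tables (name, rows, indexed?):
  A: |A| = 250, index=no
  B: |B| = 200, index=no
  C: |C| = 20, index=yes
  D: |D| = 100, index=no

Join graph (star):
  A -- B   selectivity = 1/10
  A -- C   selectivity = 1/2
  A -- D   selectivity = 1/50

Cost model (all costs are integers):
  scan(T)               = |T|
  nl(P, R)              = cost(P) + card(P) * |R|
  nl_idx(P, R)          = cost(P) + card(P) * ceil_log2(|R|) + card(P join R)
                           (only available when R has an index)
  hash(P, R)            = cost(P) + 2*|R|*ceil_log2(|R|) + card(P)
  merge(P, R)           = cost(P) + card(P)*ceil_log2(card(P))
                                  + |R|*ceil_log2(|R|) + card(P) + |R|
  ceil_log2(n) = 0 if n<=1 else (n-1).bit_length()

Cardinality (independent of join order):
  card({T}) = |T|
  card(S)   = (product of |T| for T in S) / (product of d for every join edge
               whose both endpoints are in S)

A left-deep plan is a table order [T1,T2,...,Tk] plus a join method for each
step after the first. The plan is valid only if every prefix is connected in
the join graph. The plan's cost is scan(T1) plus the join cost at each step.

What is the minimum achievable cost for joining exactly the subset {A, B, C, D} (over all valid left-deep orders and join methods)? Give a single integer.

10800

Selinger DP over subsets of {A,B,C,D}:
  {A}: scan cost=250, card=250
  {B}: scan cost=200, card=200
  {C}: scan cost=20, card=20
  {D}: scan cost=100, card=100
  {AB}: card=5000; try (B,hash)→3700, (A,merge)→4250, (B,merge)→4300, (A,hash)→4400, (A,nl)→50200, (B,nl)→50250; best=3700 via (B,hash)
  {AC}: card=2500; try (C,hash)→700, (A,merge)→2390, (C,merge)→2620, (C,nl_idx)→4000, (A,hash)→4040, (A,nl)→5020 …(+1); best=700 via (C,hash)
  {AD}: card=500; try (D,hash)→1900, (A,merge)→3150, (D,merge)→3300, (A,hash)→4200, (A,nl)→25100, (D,nl)→25250; best=1900 via (D,hash)
  {ABC}: card=50000; try (B,hash)→6400, (C,hash)→8900, (B,merge)→35000, (C,merge)→73820, (C,nl_idx)→78700, (C,nl)→103700 …(+1); best=6400 via (B,hash)
  {ABD}: card=10000; try (B,hash)→5600, (B,merge)→8700, (D,hash)→10100, (D,merge)→74500, (B,nl)→101900, (D,nl)→503700; best=5600 via (B,hash)
  {ACD}: card=5000; try (C,hash)→2600, (D,hash)→4600, (C,merge)→7020, (C,nl_idx)→9400, (C,nl)→11900, (D,merge)→34000 …(+1); best=2600 via (C,hash)
  {ABCD}: card=100000; try (B,hash)→10800, (C,hash)→15800, (D,hash)→57800, (B,merge)→74400, (C,nl_idx)→155600, (C,merge)→155720 …(+4); best=10800 via (B,hash)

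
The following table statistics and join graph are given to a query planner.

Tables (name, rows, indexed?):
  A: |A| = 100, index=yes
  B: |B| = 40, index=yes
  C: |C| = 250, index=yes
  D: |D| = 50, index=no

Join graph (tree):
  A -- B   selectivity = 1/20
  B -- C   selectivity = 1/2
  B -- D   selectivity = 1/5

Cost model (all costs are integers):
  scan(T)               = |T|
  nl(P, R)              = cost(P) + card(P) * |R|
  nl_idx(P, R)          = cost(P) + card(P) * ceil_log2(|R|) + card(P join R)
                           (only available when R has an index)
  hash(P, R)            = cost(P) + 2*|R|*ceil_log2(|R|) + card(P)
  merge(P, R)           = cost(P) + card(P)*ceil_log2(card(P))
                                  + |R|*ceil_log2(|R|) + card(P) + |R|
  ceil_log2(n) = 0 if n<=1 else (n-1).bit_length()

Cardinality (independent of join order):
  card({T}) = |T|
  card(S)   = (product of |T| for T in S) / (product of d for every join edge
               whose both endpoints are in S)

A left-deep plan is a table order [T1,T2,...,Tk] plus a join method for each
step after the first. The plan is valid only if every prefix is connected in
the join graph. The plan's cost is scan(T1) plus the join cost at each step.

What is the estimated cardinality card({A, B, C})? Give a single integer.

Tables in S: A(100), B(40), C(250)
Edges inside S: A-B(d=20), B-C(d=2)
numerator = 100 * 40 * 250 = 1000000
denominator = 20 * 2 = 40
card(S) = 1000000 / 40 = 25000

25000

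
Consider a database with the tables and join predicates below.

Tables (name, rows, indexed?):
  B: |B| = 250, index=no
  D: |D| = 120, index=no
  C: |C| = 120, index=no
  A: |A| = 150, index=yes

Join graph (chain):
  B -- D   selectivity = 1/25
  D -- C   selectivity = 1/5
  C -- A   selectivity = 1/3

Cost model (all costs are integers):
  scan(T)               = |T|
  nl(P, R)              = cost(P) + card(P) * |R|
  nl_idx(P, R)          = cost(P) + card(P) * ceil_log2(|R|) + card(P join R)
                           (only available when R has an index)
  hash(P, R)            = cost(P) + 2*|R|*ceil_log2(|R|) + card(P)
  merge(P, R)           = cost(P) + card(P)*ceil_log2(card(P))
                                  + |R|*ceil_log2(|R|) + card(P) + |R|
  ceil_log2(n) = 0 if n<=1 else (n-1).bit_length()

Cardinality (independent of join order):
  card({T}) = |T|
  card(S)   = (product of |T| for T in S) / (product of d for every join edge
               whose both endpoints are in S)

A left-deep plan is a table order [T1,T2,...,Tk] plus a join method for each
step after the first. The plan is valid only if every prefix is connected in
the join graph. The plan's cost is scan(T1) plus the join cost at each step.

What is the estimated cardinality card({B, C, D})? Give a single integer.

Tables in S: B(250), C(120), D(120)
Edges inside S: B-D(d=25), D-C(d=5)
numerator = 250 * 120 * 120 = 3600000
denominator = 25 * 5 = 125
card(S) = 3600000 / 125 = 28800

28800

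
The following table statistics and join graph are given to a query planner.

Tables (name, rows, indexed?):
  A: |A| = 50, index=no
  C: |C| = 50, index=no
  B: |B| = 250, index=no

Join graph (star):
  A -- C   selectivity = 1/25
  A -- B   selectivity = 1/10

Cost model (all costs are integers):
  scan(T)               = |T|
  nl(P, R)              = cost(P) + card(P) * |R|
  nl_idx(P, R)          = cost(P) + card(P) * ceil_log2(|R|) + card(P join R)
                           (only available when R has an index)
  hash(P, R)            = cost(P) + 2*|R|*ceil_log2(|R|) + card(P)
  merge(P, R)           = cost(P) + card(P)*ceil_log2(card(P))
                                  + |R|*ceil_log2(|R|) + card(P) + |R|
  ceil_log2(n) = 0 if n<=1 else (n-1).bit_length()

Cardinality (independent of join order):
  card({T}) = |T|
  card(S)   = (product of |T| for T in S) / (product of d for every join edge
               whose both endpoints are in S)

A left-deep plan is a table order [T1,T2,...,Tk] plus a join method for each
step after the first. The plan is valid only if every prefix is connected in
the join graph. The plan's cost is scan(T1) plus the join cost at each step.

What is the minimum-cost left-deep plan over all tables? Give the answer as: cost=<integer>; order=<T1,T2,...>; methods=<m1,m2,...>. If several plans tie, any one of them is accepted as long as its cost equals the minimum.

cost=2950; order=B,A,C; methods=hash,hash

Selinger DP (subsets sized 1..n):
  {A}: scan cost=50, card=50
  {C}: scan cost=50, card=50
  {B}: scan cost=250, card=250
  {AC}: card=100; try (C,hash)→700, (A,hash)→700, (C,merge)→750, (A,merge)→750, (C,nl)→2550, (A,nl)→2550; best=700 via (C,hash)
  {AB}: card=1250; try (A,hash)→1100, (B,merge)→2650, (A,merge)→2850, (B,hash)→4100, (B,nl)→12550, (A,nl)→12750; best=1100 via (A,hash)
  {ABC}: card=2500; try (C,hash)→2950, (B,merge)→3750, (B,hash)→4800, (C,merge)→16450, (B,nl)→25700, (C,nl)→63600; best=2950 via (C,hash)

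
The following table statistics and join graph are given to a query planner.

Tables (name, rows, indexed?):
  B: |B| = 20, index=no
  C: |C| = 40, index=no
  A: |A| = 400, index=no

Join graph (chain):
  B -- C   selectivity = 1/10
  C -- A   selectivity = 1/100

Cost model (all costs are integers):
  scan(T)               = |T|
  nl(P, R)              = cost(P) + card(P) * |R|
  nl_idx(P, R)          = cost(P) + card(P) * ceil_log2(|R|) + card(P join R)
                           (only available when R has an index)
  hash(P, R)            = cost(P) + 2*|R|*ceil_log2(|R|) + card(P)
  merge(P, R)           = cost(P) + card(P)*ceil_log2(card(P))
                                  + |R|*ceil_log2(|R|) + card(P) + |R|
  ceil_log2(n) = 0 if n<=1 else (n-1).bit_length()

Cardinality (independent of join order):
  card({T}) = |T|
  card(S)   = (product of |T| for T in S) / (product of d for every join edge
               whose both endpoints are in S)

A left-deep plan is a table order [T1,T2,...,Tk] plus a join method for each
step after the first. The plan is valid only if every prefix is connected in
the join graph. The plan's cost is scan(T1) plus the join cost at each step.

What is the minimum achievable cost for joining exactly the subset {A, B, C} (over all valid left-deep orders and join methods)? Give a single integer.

Selinger DP over subsets of {A,B,C}:
  {B}: scan cost=20, card=20
  {C}: scan cost=40, card=40
  {A}: scan cost=400, card=400
  {BC}: card=80; try (B,hash)→280, (C,merge)→420, (B,merge)→440, (C,hash)→520, (C,nl)→820, (B,nl)→840; best=280 via (B,hash)
  {AC}: card=160; try (C,hash)→1280, (A,merge)→4320, (C,merge)→4680, (A,hash)→7280, (A,nl)→16040, (C,nl)→16400; best=1280 via (C,hash)
  {ABC}: card=320; try (B,hash)→1640, (B,merge)→2840, (B,nl)→4480, (A,merge)→4920, (A,hash)→7560, (A,nl)→32280; best=1640 via (B,hash)

1640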